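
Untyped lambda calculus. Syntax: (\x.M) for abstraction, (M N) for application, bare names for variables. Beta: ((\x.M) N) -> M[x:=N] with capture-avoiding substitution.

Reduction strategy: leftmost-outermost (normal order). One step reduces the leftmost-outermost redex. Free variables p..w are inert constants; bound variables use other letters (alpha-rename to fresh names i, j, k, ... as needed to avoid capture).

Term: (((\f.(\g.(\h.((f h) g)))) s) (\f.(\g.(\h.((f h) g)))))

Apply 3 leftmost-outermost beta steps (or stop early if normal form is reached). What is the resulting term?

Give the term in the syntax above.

Step 0: (((\f.(\g.(\h.((f h) g)))) s) (\f.(\g.(\h.((f h) g)))))
Step 1: ((\g.(\h.((s h) g))) (\f.(\g.(\h.((f h) g)))))
Step 2: (\h.((s h) (\f.(\g.(\h.((f h) g))))))
Step 3: (normal form reached)

Answer: (\h.((s h) (\f.(\g.(\h.((f h) g))))))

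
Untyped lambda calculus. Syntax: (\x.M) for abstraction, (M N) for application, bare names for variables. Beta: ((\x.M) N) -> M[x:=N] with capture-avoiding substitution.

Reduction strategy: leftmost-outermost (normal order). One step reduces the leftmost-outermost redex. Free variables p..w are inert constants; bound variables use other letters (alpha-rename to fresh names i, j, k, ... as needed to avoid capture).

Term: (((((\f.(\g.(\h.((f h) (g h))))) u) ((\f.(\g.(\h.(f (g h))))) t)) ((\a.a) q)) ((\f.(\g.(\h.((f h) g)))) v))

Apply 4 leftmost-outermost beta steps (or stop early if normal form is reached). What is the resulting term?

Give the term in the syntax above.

Answer: (((u q) (((\f.(\g.(\h.(f (g h))))) t) ((\a.a) q))) ((\f.(\g.(\h.((f h) g)))) v))

Derivation:
Step 0: (((((\f.(\g.(\h.((f h) (g h))))) u) ((\f.(\g.(\h.(f (g h))))) t)) ((\a.a) q)) ((\f.(\g.(\h.((f h) g)))) v))
Step 1: ((((\g.(\h.((u h) (g h)))) ((\f.(\g.(\h.(f (g h))))) t)) ((\a.a) q)) ((\f.(\g.(\h.((f h) g)))) v))
Step 2: (((\h.((u h) (((\f.(\g.(\h.(f (g h))))) t) h))) ((\a.a) q)) ((\f.(\g.(\h.((f h) g)))) v))
Step 3: (((u ((\a.a) q)) (((\f.(\g.(\h.(f (g h))))) t) ((\a.a) q))) ((\f.(\g.(\h.((f h) g)))) v))
Step 4: (((u q) (((\f.(\g.(\h.(f (g h))))) t) ((\a.a) q))) ((\f.(\g.(\h.((f h) g)))) v))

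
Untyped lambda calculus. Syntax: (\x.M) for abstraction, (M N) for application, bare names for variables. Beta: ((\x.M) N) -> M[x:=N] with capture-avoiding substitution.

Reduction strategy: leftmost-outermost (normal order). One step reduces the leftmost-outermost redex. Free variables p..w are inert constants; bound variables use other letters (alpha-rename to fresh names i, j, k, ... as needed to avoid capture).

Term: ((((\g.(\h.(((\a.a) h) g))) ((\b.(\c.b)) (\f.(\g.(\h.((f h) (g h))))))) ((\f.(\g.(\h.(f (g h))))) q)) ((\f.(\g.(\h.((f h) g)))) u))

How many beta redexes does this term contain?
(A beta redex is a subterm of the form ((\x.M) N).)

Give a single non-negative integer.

Answer: 5

Derivation:
Term: ((((\g.(\h.(((\a.a) h) g))) ((\b.(\c.b)) (\f.(\g.(\h.((f h) (g h))))))) ((\f.(\g.(\h.(f (g h))))) q)) ((\f.(\g.(\h.((f h) g)))) u))
  Redex: ((\g.(\h.(((\a.a) h) g))) ((\b.(\c.b)) (\f.(\g.(\h.((f h) (g h)))))))
  Redex: ((\a.a) h)
  Redex: ((\b.(\c.b)) (\f.(\g.(\h.((f h) (g h))))))
  Redex: ((\f.(\g.(\h.(f (g h))))) q)
  Redex: ((\f.(\g.(\h.((f h) g)))) u)
Total redexes: 5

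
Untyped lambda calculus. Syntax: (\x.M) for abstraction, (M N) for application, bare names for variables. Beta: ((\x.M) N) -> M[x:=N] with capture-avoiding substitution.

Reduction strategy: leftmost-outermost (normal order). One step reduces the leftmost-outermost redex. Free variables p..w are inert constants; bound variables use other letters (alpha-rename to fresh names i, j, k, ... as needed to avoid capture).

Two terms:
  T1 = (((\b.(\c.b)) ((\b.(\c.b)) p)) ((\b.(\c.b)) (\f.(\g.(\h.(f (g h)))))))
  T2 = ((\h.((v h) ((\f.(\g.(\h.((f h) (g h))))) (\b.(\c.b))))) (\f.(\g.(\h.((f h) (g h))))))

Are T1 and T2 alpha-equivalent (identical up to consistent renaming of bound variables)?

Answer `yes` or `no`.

Answer: no

Derivation:
Term 1: (((\b.(\c.b)) ((\b.(\c.b)) p)) ((\b.(\c.b)) (\f.(\g.(\h.(f (g h)))))))
Term 2: ((\h.((v h) ((\f.(\g.(\h.((f h) (g h))))) (\b.(\c.b))))) (\f.(\g.(\h.((f h) (g h))))))
Alpha-equivalence: compare structure up to binder renaming.
Result: False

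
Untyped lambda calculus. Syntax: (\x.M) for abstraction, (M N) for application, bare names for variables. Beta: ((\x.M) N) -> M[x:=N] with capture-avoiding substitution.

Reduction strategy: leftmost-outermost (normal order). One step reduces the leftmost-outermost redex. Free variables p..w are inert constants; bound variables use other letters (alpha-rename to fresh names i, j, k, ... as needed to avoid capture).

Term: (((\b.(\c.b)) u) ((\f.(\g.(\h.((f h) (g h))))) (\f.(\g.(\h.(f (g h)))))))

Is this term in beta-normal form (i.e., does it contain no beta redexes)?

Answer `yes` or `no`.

Answer: no

Derivation:
Term: (((\b.(\c.b)) u) ((\f.(\g.(\h.((f h) (g h))))) (\f.(\g.(\h.(f (g h)))))))
Found 2 beta redex(es).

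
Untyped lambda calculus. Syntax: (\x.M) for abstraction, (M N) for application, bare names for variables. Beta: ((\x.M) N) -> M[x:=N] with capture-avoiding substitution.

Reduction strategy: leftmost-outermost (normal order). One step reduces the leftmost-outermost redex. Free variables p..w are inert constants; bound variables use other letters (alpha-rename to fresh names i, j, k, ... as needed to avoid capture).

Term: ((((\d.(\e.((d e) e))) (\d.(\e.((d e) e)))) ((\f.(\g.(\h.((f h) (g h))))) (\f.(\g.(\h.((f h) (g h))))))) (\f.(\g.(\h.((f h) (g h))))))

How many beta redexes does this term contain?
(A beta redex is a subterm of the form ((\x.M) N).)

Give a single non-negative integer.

Answer: 2

Derivation:
Term: ((((\d.(\e.((d e) e))) (\d.(\e.((d e) e)))) ((\f.(\g.(\h.((f h) (g h))))) (\f.(\g.(\h.((f h) (g h))))))) (\f.(\g.(\h.((f h) (g h))))))
  Redex: ((\d.(\e.((d e) e))) (\d.(\e.((d e) e))))
  Redex: ((\f.(\g.(\h.((f h) (g h))))) (\f.(\g.(\h.((f h) (g h))))))
Total redexes: 2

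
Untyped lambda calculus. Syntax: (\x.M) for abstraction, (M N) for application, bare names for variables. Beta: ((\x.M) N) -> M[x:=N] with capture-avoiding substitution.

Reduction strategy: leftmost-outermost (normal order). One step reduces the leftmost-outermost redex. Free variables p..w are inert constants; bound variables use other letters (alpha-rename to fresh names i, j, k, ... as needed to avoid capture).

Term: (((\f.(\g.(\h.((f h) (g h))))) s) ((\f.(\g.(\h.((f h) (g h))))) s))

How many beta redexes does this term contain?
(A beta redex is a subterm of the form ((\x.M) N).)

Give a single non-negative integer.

Answer: 2

Derivation:
Term: (((\f.(\g.(\h.((f h) (g h))))) s) ((\f.(\g.(\h.((f h) (g h))))) s))
  Redex: ((\f.(\g.(\h.((f h) (g h))))) s)
  Redex: ((\f.(\g.(\h.((f h) (g h))))) s)
Total redexes: 2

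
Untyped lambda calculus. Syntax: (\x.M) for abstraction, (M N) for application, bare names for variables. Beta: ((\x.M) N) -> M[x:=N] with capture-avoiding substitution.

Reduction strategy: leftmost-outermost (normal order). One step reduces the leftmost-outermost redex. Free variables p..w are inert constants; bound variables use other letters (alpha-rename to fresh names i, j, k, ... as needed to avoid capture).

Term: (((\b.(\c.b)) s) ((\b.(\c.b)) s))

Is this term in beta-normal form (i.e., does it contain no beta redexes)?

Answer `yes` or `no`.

Term: (((\b.(\c.b)) s) ((\b.(\c.b)) s))
Found 2 beta redex(es).

Answer: no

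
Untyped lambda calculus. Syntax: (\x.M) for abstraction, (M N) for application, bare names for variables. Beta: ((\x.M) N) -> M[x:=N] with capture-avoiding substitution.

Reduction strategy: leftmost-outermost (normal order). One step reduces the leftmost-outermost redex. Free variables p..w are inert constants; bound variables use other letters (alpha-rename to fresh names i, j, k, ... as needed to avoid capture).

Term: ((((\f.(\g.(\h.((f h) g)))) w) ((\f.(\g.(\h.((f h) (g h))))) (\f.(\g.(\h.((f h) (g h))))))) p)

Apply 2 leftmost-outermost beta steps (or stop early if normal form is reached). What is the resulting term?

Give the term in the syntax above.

Answer: ((\h.((w h) ((\f.(\g.(\h.((f h) (g h))))) (\f.(\g.(\h.((f h) (g h)))))))) p)

Derivation:
Step 0: ((((\f.(\g.(\h.((f h) g)))) w) ((\f.(\g.(\h.((f h) (g h))))) (\f.(\g.(\h.((f h) (g h))))))) p)
Step 1: (((\g.(\h.((w h) g))) ((\f.(\g.(\h.((f h) (g h))))) (\f.(\g.(\h.((f h) (g h))))))) p)
Step 2: ((\h.((w h) ((\f.(\g.(\h.((f h) (g h))))) (\f.(\g.(\h.((f h) (g h)))))))) p)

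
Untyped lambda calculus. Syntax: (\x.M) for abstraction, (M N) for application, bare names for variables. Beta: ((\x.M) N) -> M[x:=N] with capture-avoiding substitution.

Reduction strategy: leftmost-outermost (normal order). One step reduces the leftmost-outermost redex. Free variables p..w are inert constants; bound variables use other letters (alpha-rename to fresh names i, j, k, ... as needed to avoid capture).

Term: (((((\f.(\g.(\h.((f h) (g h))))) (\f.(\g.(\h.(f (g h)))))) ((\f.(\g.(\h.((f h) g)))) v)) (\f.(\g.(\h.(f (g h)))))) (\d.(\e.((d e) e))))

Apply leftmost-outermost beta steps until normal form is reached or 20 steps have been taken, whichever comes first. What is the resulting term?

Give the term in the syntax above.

Step 0: (((((\f.(\g.(\h.((f h) (g h))))) (\f.(\g.(\h.(f (g h)))))) ((\f.(\g.(\h.((f h) g)))) v)) (\f.(\g.(\h.(f (g h)))))) (\d.(\e.((d e) e))))
Step 1: ((((\g.(\h.(((\f.(\g.(\h.(f (g h))))) h) (g h)))) ((\f.(\g.(\h.((f h) g)))) v)) (\f.(\g.(\h.(f (g h)))))) (\d.(\e.((d e) e))))
Step 2: (((\h.(((\f.(\g.(\h.(f (g h))))) h) (((\f.(\g.(\h.((f h) g)))) v) h))) (\f.(\g.(\h.(f (g h)))))) (\d.(\e.((d e) e))))
Step 3: ((((\f.(\g.(\h.(f (g h))))) (\f.(\g.(\h.(f (g h)))))) (((\f.(\g.(\h.((f h) g)))) v) (\f.(\g.(\h.(f (g h))))))) (\d.(\e.((d e) e))))
Step 4: (((\g.(\h.((\f.(\g.(\h.(f (g h))))) (g h)))) (((\f.(\g.(\h.((f h) g)))) v) (\f.(\g.(\h.(f (g h))))))) (\d.(\e.((d e) e))))
Step 5: ((\h.((\f.(\g.(\h.(f (g h))))) ((((\f.(\g.(\h.((f h) g)))) v) (\f.(\g.(\h.(f (g h)))))) h))) (\d.(\e.((d e) e))))
Step 6: ((\f.(\g.(\h.(f (g h))))) ((((\f.(\g.(\h.((f h) g)))) v) (\f.(\g.(\h.(f (g h)))))) (\d.(\e.((d e) e)))))
Step 7: (\g.(\h.(((((\f.(\g.(\h.((f h) g)))) v) (\f.(\g.(\h.(f (g h)))))) (\d.(\e.((d e) e)))) (g h))))
Step 8: (\g.(\h.((((\g.(\h.((v h) g))) (\f.(\g.(\h.(f (g h)))))) (\d.(\e.((d e) e)))) (g h))))
Step 9: (\g.(\h.(((\h.((v h) (\f.(\g.(\h.(f (g h))))))) (\d.(\e.((d e) e)))) (g h))))
Step 10: (\g.(\h.(((v (\d.(\e.((d e) e)))) (\f.(\g.(\h.(f (g h)))))) (g h))))

Answer: (\g.(\h.(((v (\d.(\e.((d e) e)))) (\f.(\g.(\h.(f (g h)))))) (g h))))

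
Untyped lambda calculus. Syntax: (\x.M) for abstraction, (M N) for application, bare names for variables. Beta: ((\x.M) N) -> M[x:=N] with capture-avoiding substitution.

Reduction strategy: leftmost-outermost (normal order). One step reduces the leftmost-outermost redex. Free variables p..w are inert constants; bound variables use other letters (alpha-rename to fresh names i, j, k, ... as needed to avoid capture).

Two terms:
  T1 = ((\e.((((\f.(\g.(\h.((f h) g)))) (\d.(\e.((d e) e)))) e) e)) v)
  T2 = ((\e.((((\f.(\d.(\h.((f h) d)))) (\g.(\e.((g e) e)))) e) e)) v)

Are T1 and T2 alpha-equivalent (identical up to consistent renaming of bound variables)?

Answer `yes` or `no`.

Term 1: ((\e.((((\f.(\g.(\h.((f h) g)))) (\d.(\e.((d e) e)))) e) e)) v)
Term 2: ((\e.((((\f.(\d.(\h.((f h) d)))) (\g.(\e.((g e) e)))) e) e)) v)
Alpha-equivalence: compare structure up to binder renaming.
Result: True

Answer: yes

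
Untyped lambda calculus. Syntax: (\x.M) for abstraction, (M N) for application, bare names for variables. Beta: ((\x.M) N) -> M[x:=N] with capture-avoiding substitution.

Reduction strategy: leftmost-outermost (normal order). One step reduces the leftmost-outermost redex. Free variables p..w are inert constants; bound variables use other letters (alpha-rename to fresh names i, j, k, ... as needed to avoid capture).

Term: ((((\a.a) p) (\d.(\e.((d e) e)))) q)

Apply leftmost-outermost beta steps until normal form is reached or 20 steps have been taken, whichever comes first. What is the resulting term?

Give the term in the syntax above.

Answer: ((p (\d.(\e.((d e) e)))) q)

Derivation:
Step 0: ((((\a.a) p) (\d.(\e.((d e) e)))) q)
Step 1: ((p (\d.(\e.((d e) e)))) q)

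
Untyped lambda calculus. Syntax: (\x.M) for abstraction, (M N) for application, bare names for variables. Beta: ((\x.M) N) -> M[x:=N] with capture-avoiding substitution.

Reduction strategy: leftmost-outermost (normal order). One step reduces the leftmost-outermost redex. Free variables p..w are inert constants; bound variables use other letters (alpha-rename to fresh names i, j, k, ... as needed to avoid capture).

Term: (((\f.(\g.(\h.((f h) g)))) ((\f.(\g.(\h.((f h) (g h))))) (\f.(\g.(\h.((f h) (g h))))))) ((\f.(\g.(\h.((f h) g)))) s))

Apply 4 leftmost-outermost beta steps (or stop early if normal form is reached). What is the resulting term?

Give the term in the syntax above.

Answer: (\h.((\i.(((\f.(\g.(\h.((f h) (g h))))) i) (h i))) ((\f.(\g.(\h.((f h) g)))) s)))

Derivation:
Step 0: (((\f.(\g.(\h.((f h) g)))) ((\f.(\g.(\h.((f h) (g h))))) (\f.(\g.(\h.((f h) (g h))))))) ((\f.(\g.(\h.((f h) g)))) s))
Step 1: ((\g.(\h.((((\f.(\g.(\h.((f h) (g h))))) (\f.(\g.(\h.((f h) (g h)))))) h) g))) ((\f.(\g.(\h.((f h) g)))) s))
Step 2: (\h.((((\f.(\g.(\h.((f h) (g h))))) (\f.(\g.(\h.((f h) (g h)))))) h) ((\f.(\g.(\h.((f h) g)))) s)))
Step 3: (\h.(((\g.(\h.(((\f.(\g.(\h.((f h) (g h))))) h) (g h)))) h) ((\f.(\g.(\h.((f h) g)))) s)))
Step 4: (\h.((\i.(((\f.(\g.(\h.((f h) (g h))))) i) (h i))) ((\f.(\g.(\h.((f h) g)))) s)))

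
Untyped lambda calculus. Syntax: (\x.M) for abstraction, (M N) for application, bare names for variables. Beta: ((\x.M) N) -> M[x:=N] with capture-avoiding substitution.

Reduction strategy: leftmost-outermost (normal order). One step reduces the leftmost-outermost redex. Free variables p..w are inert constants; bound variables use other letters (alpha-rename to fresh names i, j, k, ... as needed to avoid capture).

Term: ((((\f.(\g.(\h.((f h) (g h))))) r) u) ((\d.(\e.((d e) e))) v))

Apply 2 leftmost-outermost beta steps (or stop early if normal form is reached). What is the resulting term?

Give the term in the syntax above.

Answer: ((\h.((r h) (u h))) ((\d.(\e.((d e) e))) v))

Derivation:
Step 0: ((((\f.(\g.(\h.((f h) (g h))))) r) u) ((\d.(\e.((d e) e))) v))
Step 1: (((\g.(\h.((r h) (g h)))) u) ((\d.(\e.((d e) e))) v))
Step 2: ((\h.((r h) (u h))) ((\d.(\e.((d e) e))) v))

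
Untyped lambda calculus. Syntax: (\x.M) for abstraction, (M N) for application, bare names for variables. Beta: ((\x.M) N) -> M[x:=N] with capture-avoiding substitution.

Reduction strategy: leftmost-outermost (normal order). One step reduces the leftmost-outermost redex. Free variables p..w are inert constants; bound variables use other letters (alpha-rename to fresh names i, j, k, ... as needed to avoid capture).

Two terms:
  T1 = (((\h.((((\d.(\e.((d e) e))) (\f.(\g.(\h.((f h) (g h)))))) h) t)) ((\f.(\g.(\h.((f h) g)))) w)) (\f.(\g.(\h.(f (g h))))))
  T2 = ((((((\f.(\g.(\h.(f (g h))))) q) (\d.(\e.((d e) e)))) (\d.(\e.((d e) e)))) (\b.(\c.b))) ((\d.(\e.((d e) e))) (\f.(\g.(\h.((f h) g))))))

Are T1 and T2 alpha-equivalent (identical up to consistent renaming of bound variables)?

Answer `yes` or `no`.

Answer: no

Derivation:
Term 1: (((\h.((((\d.(\e.((d e) e))) (\f.(\g.(\h.((f h) (g h)))))) h) t)) ((\f.(\g.(\h.((f h) g)))) w)) (\f.(\g.(\h.(f (g h))))))
Term 2: ((((((\f.(\g.(\h.(f (g h))))) q) (\d.(\e.((d e) e)))) (\d.(\e.((d e) e)))) (\b.(\c.b))) ((\d.(\e.((d e) e))) (\f.(\g.(\h.((f h) g))))))
Alpha-equivalence: compare structure up to binder renaming.
Result: False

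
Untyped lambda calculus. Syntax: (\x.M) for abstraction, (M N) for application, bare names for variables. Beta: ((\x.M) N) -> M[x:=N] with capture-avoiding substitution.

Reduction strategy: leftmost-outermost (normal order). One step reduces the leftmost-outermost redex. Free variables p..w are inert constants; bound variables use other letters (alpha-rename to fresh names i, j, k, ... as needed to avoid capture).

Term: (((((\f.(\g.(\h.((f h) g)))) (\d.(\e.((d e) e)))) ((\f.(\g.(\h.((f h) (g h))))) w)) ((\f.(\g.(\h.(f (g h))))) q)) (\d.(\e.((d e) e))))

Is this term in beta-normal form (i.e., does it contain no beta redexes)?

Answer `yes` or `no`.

Term: (((((\f.(\g.(\h.((f h) g)))) (\d.(\e.((d e) e)))) ((\f.(\g.(\h.((f h) (g h))))) w)) ((\f.(\g.(\h.(f (g h))))) q)) (\d.(\e.((d e) e))))
Found 3 beta redex(es).

Answer: no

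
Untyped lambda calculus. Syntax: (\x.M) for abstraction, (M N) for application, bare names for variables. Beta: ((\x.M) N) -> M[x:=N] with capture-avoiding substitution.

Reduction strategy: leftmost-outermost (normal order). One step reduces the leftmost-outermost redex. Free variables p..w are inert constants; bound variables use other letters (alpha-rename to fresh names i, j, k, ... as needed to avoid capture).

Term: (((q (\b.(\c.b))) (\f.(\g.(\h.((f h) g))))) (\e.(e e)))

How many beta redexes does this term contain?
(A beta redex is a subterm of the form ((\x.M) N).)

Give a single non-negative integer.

Term: (((q (\b.(\c.b))) (\f.(\g.(\h.((f h) g))))) (\e.(e e)))
  (no redexes)
Total redexes: 0

Answer: 0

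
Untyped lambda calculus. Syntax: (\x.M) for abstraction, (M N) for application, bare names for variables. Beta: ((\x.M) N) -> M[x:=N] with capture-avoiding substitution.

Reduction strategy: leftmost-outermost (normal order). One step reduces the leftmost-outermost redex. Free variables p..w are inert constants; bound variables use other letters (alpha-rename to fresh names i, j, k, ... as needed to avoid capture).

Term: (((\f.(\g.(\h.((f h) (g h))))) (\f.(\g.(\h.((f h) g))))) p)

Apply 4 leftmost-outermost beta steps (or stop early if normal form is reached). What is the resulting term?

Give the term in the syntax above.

Answer: (\h.(\i.((h i) (p h))))

Derivation:
Step 0: (((\f.(\g.(\h.((f h) (g h))))) (\f.(\g.(\h.((f h) g))))) p)
Step 1: ((\g.(\h.(((\f.(\g.(\h.((f h) g)))) h) (g h)))) p)
Step 2: (\h.(((\f.(\g.(\h.((f h) g)))) h) (p h)))
Step 3: (\h.((\g.(\i.((h i) g))) (p h)))
Step 4: (\h.(\i.((h i) (p h))))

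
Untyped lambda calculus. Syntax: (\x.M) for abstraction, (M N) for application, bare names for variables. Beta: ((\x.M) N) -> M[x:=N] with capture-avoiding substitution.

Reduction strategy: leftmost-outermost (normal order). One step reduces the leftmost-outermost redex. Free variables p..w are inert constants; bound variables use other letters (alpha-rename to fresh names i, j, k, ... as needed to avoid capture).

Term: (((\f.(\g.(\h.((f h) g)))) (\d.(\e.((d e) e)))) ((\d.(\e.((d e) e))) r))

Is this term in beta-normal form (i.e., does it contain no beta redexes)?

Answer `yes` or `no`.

Answer: no

Derivation:
Term: (((\f.(\g.(\h.((f h) g)))) (\d.(\e.((d e) e)))) ((\d.(\e.((d e) e))) r))
Found 2 beta redex(es).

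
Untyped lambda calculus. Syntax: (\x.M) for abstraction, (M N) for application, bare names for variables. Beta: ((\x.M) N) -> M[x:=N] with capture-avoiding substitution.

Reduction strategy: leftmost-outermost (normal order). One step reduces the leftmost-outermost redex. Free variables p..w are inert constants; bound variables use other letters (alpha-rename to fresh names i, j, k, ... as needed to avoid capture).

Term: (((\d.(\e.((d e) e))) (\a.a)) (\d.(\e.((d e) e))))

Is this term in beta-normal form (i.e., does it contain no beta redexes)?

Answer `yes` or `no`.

Term: (((\d.(\e.((d e) e))) (\a.a)) (\d.(\e.((d e) e))))
Found 1 beta redex(es).

Answer: no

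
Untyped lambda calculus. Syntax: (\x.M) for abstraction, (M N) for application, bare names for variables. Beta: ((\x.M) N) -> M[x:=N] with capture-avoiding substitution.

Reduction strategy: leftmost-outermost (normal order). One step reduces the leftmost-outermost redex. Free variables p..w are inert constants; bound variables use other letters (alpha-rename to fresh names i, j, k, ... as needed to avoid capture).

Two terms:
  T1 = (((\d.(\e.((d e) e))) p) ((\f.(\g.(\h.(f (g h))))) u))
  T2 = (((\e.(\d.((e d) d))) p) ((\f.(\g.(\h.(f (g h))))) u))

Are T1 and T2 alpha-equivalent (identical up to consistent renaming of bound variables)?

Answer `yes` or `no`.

Answer: yes

Derivation:
Term 1: (((\d.(\e.((d e) e))) p) ((\f.(\g.(\h.(f (g h))))) u))
Term 2: (((\e.(\d.((e d) d))) p) ((\f.(\g.(\h.(f (g h))))) u))
Alpha-equivalence: compare structure up to binder renaming.
Result: True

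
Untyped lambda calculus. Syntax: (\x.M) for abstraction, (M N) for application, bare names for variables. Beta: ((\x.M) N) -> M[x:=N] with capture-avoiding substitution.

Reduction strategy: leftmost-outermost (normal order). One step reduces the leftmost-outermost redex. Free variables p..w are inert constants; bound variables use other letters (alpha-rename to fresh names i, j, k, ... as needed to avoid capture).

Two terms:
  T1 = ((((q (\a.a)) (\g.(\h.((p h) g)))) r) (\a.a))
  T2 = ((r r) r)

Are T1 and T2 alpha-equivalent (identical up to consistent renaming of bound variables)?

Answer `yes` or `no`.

Term 1: ((((q (\a.a)) (\g.(\h.((p h) g)))) r) (\a.a))
Term 2: ((r r) r)
Alpha-equivalence: compare structure up to binder renaming.
Result: False

Answer: no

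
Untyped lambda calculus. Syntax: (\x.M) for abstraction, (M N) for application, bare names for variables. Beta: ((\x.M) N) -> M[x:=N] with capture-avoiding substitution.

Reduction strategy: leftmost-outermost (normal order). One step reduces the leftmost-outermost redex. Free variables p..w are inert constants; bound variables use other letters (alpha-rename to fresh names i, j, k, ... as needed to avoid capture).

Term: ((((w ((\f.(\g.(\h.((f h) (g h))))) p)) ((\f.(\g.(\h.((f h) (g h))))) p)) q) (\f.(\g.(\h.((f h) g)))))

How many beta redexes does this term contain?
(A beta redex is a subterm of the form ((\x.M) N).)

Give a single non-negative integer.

Term: ((((w ((\f.(\g.(\h.((f h) (g h))))) p)) ((\f.(\g.(\h.((f h) (g h))))) p)) q) (\f.(\g.(\h.((f h) g)))))
  Redex: ((\f.(\g.(\h.((f h) (g h))))) p)
  Redex: ((\f.(\g.(\h.((f h) (g h))))) p)
Total redexes: 2

Answer: 2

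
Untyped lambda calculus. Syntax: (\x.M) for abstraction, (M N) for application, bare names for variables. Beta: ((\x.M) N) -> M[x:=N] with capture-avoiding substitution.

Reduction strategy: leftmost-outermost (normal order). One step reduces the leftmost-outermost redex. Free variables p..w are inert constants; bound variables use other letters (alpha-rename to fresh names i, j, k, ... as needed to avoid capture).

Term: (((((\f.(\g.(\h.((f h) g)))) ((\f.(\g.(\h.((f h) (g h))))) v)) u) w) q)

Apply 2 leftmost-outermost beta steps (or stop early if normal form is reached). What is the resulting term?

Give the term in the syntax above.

Step 0: (((((\f.(\g.(\h.((f h) g)))) ((\f.(\g.(\h.((f h) (g h))))) v)) u) w) q)
Step 1: ((((\g.(\h.((((\f.(\g.(\h.((f h) (g h))))) v) h) g))) u) w) q)
Step 2: (((\h.((((\f.(\g.(\h.((f h) (g h))))) v) h) u)) w) q)

Answer: (((\h.((((\f.(\g.(\h.((f h) (g h))))) v) h) u)) w) q)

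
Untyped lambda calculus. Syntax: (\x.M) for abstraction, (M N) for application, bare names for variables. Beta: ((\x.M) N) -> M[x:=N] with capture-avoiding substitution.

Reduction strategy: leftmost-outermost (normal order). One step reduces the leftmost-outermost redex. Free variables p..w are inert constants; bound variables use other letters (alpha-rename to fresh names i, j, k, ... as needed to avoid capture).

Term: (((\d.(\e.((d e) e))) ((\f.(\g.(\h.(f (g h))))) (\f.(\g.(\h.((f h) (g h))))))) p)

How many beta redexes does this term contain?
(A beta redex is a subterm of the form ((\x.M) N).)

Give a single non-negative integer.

Answer: 2

Derivation:
Term: (((\d.(\e.((d e) e))) ((\f.(\g.(\h.(f (g h))))) (\f.(\g.(\h.((f h) (g h))))))) p)
  Redex: ((\d.(\e.((d e) e))) ((\f.(\g.(\h.(f (g h))))) (\f.(\g.(\h.((f h) (g h)))))))
  Redex: ((\f.(\g.(\h.(f (g h))))) (\f.(\g.(\h.((f h) (g h))))))
Total redexes: 2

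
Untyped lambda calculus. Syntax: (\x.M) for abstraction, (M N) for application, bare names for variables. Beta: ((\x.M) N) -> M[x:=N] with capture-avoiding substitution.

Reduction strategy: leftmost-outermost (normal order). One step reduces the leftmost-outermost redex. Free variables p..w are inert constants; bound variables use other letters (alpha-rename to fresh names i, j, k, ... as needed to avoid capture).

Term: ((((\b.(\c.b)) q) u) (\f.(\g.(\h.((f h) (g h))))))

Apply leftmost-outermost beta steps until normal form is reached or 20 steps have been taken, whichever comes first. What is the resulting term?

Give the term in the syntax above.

Step 0: ((((\b.(\c.b)) q) u) (\f.(\g.(\h.((f h) (g h))))))
Step 1: (((\c.q) u) (\f.(\g.(\h.((f h) (g h))))))
Step 2: (q (\f.(\g.(\h.((f h) (g h))))))

Answer: (q (\f.(\g.(\h.((f h) (g h))))))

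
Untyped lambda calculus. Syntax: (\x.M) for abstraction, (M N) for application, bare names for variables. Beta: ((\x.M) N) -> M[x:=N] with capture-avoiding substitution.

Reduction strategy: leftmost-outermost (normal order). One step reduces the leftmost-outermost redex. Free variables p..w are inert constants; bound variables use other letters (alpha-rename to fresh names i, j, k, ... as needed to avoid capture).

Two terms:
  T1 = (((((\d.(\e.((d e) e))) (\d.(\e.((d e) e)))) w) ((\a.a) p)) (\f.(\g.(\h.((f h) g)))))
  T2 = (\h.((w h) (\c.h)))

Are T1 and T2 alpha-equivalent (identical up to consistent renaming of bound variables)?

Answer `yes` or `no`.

Term 1: (((((\d.(\e.((d e) e))) (\d.(\e.((d e) e)))) w) ((\a.a) p)) (\f.(\g.(\h.((f h) g)))))
Term 2: (\h.((w h) (\c.h)))
Alpha-equivalence: compare structure up to binder renaming.
Result: False

Answer: no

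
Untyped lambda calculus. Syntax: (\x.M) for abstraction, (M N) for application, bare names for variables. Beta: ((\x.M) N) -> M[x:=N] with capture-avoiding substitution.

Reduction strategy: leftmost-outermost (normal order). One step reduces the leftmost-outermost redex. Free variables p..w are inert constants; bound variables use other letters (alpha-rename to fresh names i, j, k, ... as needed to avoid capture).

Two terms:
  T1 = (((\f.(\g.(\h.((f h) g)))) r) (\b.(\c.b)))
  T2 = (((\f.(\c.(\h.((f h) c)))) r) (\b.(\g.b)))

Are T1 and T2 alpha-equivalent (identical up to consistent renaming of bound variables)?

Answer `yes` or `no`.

Term 1: (((\f.(\g.(\h.((f h) g)))) r) (\b.(\c.b)))
Term 2: (((\f.(\c.(\h.((f h) c)))) r) (\b.(\g.b)))
Alpha-equivalence: compare structure up to binder renaming.
Result: True

Answer: yes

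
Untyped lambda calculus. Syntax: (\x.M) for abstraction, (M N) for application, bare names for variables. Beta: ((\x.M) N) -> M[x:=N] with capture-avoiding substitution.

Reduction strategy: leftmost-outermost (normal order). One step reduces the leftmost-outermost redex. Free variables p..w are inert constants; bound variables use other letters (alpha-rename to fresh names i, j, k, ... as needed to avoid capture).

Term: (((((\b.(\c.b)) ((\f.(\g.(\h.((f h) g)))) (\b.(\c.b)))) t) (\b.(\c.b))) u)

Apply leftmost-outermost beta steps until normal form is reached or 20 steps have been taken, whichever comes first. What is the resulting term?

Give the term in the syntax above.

Step 0: (((((\b.(\c.b)) ((\f.(\g.(\h.((f h) g)))) (\b.(\c.b)))) t) (\b.(\c.b))) u)
Step 1: ((((\c.((\f.(\g.(\h.((f h) g)))) (\b.(\c.b)))) t) (\b.(\c.b))) u)
Step 2: ((((\f.(\g.(\h.((f h) g)))) (\b.(\c.b))) (\b.(\c.b))) u)
Step 3: (((\g.(\h.(((\b.(\c.b)) h) g))) (\b.(\c.b))) u)
Step 4: ((\h.(((\b.(\c.b)) h) (\b.(\c.b)))) u)
Step 5: (((\b.(\c.b)) u) (\b.(\c.b)))
Step 6: ((\c.u) (\b.(\c.b)))
Step 7: u

Answer: u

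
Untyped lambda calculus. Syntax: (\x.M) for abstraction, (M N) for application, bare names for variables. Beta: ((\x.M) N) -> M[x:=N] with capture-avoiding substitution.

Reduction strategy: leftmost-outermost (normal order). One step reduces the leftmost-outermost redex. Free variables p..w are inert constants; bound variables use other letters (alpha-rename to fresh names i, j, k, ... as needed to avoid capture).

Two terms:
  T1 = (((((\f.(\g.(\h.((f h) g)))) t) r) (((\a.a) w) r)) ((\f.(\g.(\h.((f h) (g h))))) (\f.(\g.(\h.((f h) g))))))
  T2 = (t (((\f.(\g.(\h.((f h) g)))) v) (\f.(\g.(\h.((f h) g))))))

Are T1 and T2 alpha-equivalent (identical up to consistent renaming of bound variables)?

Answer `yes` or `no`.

Answer: no

Derivation:
Term 1: (((((\f.(\g.(\h.((f h) g)))) t) r) (((\a.a) w) r)) ((\f.(\g.(\h.((f h) (g h))))) (\f.(\g.(\h.((f h) g))))))
Term 2: (t (((\f.(\g.(\h.((f h) g)))) v) (\f.(\g.(\h.((f h) g))))))
Alpha-equivalence: compare structure up to binder renaming.
Result: False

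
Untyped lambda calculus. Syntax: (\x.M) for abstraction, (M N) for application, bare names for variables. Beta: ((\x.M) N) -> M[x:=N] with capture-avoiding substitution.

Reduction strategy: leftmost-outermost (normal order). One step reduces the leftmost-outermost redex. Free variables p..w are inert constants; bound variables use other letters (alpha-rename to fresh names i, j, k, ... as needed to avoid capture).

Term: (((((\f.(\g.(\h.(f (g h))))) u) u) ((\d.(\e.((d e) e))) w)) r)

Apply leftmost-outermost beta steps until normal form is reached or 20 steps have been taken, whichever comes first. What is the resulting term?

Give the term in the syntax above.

Answer: ((u (u (\e.((w e) e)))) r)

Derivation:
Step 0: (((((\f.(\g.(\h.(f (g h))))) u) u) ((\d.(\e.((d e) e))) w)) r)
Step 1: ((((\g.(\h.(u (g h)))) u) ((\d.(\e.((d e) e))) w)) r)
Step 2: (((\h.(u (u h))) ((\d.(\e.((d e) e))) w)) r)
Step 3: ((u (u ((\d.(\e.((d e) e))) w))) r)
Step 4: ((u (u (\e.((w e) e)))) r)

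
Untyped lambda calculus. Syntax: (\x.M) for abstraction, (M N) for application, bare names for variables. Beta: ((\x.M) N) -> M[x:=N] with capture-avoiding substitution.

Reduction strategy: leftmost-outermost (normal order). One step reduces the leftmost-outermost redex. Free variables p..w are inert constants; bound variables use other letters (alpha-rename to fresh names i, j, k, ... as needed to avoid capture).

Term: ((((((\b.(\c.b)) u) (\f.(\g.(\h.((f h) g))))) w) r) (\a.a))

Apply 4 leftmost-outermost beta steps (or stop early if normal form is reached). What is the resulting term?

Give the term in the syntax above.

Step 0: ((((((\b.(\c.b)) u) (\f.(\g.(\h.((f h) g))))) w) r) (\a.a))
Step 1: (((((\c.u) (\f.(\g.(\h.((f h) g))))) w) r) (\a.a))
Step 2: (((u w) r) (\a.a))
Step 3: (normal form reached)

Answer: (((u w) r) (\a.a))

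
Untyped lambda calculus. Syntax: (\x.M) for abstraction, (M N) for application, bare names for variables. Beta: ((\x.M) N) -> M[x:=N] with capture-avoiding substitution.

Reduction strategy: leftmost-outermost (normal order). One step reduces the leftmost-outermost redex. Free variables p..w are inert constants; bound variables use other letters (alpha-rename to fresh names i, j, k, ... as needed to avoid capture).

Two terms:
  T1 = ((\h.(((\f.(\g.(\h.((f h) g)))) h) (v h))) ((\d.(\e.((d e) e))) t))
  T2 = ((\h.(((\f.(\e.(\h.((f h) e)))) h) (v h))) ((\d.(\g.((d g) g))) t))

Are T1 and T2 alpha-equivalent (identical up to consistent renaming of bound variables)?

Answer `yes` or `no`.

Answer: yes

Derivation:
Term 1: ((\h.(((\f.(\g.(\h.((f h) g)))) h) (v h))) ((\d.(\e.((d e) e))) t))
Term 2: ((\h.(((\f.(\e.(\h.((f h) e)))) h) (v h))) ((\d.(\g.((d g) g))) t))
Alpha-equivalence: compare structure up to binder renaming.
Result: True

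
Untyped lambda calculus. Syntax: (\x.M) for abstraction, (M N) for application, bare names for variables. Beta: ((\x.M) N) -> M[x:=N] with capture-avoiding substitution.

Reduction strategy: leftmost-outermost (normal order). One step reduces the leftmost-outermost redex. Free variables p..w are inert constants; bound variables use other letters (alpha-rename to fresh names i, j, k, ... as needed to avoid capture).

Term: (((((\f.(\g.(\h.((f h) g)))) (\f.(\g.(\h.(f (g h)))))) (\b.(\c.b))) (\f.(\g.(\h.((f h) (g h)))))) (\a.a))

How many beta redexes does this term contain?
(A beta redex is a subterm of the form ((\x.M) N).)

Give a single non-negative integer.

Answer: 1

Derivation:
Term: (((((\f.(\g.(\h.((f h) g)))) (\f.(\g.(\h.(f (g h)))))) (\b.(\c.b))) (\f.(\g.(\h.((f h) (g h)))))) (\a.a))
  Redex: ((\f.(\g.(\h.((f h) g)))) (\f.(\g.(\h.(f (g h))))))
Total redexes: 1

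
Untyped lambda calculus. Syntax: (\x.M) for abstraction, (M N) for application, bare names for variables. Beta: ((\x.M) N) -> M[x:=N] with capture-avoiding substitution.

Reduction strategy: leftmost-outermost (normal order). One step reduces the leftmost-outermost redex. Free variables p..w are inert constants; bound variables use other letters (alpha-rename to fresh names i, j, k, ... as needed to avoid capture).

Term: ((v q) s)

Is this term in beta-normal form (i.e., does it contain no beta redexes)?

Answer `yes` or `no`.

Answer: yes

Derivation:
Term: ((v q) s)
No beta redexes found.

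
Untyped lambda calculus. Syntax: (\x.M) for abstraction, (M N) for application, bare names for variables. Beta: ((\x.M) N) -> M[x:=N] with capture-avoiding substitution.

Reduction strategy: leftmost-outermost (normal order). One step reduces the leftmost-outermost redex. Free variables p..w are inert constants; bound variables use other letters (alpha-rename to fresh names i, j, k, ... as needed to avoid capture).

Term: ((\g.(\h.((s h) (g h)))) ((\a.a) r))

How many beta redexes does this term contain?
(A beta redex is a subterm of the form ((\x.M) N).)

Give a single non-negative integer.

Term: ((\g.(\h.((s h) (g h)))) ((\a.a) r))
  Redex: ((\g.(\h.((s h) (g h)))) ((\a.a) r))
  Redex: ((\a.a) r)
Total redexes: 2

Answer: 2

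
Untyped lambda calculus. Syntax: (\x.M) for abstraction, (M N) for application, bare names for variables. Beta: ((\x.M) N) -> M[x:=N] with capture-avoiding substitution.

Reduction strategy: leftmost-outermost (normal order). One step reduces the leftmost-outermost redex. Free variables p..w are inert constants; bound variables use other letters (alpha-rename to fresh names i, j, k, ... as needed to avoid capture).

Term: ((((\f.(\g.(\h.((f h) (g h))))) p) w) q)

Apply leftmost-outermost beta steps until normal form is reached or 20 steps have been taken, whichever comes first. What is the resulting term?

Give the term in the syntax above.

Answer: ((p q) (w q))

Derivation:
Step 0: ((((\f.(\g.(\h.((f h) (g h))))) p) w) q)
Step 1: (((\g.(\h.((p h) (g h)))) w) q)
Step 2: ((\h.((p h) (w h))) q)
Step 3: ((p q) (w q))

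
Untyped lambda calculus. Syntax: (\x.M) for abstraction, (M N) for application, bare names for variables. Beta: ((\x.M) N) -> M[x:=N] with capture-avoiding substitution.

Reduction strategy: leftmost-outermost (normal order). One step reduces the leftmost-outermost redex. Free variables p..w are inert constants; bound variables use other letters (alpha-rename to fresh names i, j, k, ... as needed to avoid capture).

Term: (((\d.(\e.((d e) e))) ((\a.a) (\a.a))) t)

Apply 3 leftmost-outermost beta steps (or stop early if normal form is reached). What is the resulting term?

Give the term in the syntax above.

Answer: (((\a.a) t) t)

Derivation:
Step 0: (((\d.(\e.((d e) e))) ((\a.a) (\a.a))) t)
Step 1: ((\e.((((\a.a) (\a.a)) e) e)) t)
Step 2: ((((\a.a) (\a.a)) t) t)
Step 3: (((\a.a) t) t)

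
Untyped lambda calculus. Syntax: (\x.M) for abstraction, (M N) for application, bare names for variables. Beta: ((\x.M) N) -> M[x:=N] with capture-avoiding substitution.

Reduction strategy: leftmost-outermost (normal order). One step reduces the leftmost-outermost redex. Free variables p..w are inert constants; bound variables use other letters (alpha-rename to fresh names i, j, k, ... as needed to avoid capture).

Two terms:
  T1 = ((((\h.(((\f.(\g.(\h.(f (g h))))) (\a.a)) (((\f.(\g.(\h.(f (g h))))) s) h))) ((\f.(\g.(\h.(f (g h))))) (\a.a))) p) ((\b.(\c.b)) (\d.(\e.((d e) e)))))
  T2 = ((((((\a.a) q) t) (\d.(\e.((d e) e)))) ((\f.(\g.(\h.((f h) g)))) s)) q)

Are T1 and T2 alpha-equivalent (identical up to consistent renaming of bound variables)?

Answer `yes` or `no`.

Term 1: ((((\h.(((\f.(\g.(\h.(f (g h))))) (\a.a)) (((\f.(\g.(\h.(f (g h))))) s) h))) ((\f.(\g.(\h.(f (g h))))) (\a.a))) p) ((\b.(\c.b)) (\d.(\e.((d e) e)))))
Term 2: ((((((\a.a) q) t) (\d.(\e.((d e) e)))) ((\f.(\g.(\h.((f h) g)))) s)) q)
Alpha-equivalence: compare structure up to binder renaming.
Result: False

Answer: no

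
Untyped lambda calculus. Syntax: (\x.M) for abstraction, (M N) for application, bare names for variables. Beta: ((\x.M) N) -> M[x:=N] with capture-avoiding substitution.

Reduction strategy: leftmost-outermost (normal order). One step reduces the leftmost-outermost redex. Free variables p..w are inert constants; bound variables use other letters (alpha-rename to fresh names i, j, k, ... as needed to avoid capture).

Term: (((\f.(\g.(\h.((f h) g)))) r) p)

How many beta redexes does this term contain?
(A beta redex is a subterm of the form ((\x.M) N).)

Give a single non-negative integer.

Answer: 1

Derivation:
Term: (((\f.(\g.(\h.((f h) g)))) r) p)
  Redex: ((\f.(\g.(\h.((f h) g)))) r)
Total redexes: 1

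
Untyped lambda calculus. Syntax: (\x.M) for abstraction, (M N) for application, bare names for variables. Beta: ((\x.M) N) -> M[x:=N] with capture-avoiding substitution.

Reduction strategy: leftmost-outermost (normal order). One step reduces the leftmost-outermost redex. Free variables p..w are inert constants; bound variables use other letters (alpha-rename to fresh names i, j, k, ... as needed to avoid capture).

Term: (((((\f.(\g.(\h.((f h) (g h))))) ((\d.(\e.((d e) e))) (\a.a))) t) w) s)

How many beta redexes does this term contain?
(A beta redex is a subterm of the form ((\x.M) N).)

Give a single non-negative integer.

Answer: 2

Derivation:
Term: (((((\f.(\g.(\h.((f h) (g h))))) ((\d.(\e.((d e) e))) (\a.a))) t) w) s)
  Redex: ((\f.(\g.(\h.((f h) (g h))))) ((\d.(\e.((d e) e))) (\a.a)))
  Redex: ((\d.(\e.((d e) e))) (\a.a))
Total redexes: 2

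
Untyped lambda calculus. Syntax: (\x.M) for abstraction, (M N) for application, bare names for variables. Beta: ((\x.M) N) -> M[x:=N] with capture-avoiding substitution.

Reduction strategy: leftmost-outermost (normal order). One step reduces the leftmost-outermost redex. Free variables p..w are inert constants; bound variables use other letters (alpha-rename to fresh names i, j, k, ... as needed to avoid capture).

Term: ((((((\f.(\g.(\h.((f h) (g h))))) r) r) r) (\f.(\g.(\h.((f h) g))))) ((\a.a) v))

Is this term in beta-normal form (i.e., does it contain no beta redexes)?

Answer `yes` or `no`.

Answer: no

Derivation:
Term: ((((((\f.(\g.(\h.((f h) (g h))))) r) r) r) (\f.(\g.(\h.((f h) g))))) ((\a.a) v))
Found 2 beta redex(es).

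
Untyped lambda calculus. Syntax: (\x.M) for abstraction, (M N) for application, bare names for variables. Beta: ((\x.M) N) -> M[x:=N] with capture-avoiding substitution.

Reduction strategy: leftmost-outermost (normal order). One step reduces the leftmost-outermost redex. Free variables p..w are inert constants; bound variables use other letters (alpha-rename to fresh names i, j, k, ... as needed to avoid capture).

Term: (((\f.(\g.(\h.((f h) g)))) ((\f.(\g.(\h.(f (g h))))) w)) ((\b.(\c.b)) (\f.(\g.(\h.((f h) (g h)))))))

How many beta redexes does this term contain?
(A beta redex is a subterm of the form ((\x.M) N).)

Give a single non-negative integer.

Term: (((\f.(\g.(\h.((f h) g)))) ((\f.(\g.(\h.(f (g h))))) w)) ((\b.(\c.b)) (\f.(\g.(\h.((f h) (g h)))))))
  Redex: ((\f.(\g.(\h.((f h) g)))) ((\f.(\g.(\h.(f (g h))))) w))
  Redex: ((\f.(\g.(\h.(f (g h))))) w)
  Redex: ((\b.(\c.b)) (\f.(\g.(\h.((f h) (g h))))))
Total redexes: 3

Answer: 3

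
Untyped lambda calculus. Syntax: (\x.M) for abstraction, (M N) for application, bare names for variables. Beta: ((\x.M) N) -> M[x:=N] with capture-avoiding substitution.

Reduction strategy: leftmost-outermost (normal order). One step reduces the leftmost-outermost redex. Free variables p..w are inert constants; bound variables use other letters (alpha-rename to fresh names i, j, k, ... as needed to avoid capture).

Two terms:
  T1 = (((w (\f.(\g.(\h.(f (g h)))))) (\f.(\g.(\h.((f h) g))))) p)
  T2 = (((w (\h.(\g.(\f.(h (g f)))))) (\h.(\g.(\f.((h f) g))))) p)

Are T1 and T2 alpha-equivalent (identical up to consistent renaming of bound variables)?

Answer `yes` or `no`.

Answer: yes

Derivation:
Term 1: (((w (\f.(\g.(\h.(f (g h)))))) (\f.(\g.(\h.((f h) g))))) p)
Term 2: (((w (\h.(\g.(\f.(h (g f)))))) (\h.(\g.(\f.((h f) g))))) p)
Alpha-equivalence: compare structure up to binder renaming.
Result: True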